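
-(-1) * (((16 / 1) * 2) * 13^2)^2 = 29246464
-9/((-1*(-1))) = -9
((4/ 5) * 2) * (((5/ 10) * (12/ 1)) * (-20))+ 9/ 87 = -5565/ 29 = -191.90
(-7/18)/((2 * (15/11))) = -77/540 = -0.14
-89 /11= -8.09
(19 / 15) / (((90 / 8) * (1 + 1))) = 38 / 675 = 0.06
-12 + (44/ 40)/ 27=-3229/ 270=-11.96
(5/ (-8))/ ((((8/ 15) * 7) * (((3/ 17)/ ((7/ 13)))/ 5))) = -2125/ 832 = -2.55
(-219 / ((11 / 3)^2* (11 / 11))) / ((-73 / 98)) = 2646 / 121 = 21.87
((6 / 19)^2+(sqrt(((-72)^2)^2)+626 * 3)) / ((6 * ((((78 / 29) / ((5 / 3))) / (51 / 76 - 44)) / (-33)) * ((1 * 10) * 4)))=446346579701 / 17120064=26071.55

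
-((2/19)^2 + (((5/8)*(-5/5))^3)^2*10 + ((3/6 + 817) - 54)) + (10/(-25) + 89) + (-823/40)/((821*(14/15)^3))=-45006388182246107/66623034490880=-675.54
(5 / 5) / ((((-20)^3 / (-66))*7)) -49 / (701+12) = -1348471 / 19964000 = -0.07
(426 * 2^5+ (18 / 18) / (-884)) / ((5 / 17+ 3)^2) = 204861679 / 163072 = 1256.27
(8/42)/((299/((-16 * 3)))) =-64/2093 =-0.03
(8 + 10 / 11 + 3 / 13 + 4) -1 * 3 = 1450 / 143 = 10.14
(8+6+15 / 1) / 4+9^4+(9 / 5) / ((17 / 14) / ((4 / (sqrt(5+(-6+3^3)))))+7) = 9599892511 / 1461500 - 4284*sqrt(26) / 365375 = 6568.46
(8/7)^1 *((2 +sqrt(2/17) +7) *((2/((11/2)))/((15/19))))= 608 *sqrt(34)/19635 +1824/385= 4.92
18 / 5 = 3.60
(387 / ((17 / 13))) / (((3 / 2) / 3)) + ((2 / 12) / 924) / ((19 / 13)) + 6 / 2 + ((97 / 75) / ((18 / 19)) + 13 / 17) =80180790787 / 134303400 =597.01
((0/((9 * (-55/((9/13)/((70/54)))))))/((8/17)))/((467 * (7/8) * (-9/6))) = 0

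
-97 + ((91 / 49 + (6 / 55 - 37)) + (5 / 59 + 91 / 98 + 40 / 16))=-2919342 / 22715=-128.52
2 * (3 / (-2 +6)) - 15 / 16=9 / 16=0.56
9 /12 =3 /4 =0.75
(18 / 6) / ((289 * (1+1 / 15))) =0.01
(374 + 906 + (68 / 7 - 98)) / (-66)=-18.06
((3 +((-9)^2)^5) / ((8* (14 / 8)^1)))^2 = 62028905510089975.59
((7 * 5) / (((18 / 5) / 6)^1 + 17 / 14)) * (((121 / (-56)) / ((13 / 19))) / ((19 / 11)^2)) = -2562175 / 125476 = -20.42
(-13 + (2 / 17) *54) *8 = -904 / 17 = -53.18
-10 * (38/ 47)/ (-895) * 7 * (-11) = -5852/ 8413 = -0.70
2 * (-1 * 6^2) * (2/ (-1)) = 144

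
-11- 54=-65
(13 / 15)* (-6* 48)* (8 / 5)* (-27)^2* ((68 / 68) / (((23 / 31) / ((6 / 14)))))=-168170.25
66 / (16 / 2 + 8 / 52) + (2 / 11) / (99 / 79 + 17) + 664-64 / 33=845097382 / 1261029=670.16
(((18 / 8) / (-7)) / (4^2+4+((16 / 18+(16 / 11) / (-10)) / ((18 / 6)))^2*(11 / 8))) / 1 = -1804275 / 112739984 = -0.02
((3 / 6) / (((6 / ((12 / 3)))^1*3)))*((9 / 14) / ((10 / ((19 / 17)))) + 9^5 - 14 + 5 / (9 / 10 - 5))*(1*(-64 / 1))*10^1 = -61445581984 / 14637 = -4197962.83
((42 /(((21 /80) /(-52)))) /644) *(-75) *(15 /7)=2340000 /1127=2076.31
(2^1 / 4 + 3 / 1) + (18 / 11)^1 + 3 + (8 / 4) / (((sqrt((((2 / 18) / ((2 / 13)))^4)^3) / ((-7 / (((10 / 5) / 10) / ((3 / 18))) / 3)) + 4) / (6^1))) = 63948183589 / 5713679642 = 11.19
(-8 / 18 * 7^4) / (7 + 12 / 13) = -134.68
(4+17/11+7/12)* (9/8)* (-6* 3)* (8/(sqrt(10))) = -313.97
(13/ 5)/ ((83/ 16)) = 208/ 415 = 0.50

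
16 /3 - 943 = -2813 /3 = -937.67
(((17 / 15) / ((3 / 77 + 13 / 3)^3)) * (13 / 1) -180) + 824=3318477264137 / 5151505000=644.18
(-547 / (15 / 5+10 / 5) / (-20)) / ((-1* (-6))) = 547 / 600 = 0.91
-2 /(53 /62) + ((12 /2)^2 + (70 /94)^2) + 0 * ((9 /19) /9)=4005781 /117077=34.21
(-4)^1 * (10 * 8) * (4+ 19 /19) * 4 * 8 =-51200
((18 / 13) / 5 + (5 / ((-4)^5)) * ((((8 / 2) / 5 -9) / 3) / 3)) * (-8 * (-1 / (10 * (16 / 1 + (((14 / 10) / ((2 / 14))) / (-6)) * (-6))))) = 168553 / 19319040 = 0.01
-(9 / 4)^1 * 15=-135 / 4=-33.75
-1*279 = -279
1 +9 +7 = 17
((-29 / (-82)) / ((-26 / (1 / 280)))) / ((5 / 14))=-29 / 213200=-0.00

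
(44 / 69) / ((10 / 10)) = 44 / 69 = 0.64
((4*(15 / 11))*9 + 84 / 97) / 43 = 53304 / 45881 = 1.16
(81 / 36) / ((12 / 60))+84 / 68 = 849 / 68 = 12.49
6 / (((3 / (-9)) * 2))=-9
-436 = -436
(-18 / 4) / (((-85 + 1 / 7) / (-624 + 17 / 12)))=-52297 / 1584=-33.02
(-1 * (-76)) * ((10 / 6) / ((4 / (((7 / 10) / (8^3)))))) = 0.04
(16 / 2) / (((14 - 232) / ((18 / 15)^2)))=-144 / 2725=-0.05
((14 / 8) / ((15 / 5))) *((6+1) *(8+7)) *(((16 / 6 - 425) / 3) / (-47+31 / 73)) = 4532059 / 24480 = 185.13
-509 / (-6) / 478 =509 / 2868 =0.18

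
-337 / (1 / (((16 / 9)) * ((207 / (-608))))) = 7751 / 38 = 203.97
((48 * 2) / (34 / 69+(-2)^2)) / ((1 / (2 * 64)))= 423936 / 155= 2735.07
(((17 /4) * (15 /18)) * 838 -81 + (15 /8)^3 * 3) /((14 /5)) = 22323395 /21504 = 1038.10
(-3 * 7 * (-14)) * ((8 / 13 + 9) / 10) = 282.69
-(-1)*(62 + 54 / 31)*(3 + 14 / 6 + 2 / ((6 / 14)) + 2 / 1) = 23712 / 31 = 764.90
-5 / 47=-0.11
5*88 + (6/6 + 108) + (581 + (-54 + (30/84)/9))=135581/126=1076.04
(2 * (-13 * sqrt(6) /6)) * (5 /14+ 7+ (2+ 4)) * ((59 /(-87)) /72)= 143429 * sqrt(6) /263088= 1.34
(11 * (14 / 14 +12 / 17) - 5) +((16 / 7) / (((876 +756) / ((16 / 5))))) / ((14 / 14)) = 13.77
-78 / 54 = -13 / 9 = -1.44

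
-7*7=-49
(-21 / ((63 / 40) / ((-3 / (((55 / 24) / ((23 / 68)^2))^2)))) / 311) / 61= 5037138 / 958608519055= 0.00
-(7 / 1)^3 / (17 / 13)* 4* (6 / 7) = -15288 / 17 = -899.29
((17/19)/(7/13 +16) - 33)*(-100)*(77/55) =4612.43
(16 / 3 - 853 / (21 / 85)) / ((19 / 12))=-2177.23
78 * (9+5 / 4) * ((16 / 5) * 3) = 38376 / 5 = 7675.20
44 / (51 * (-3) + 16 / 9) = -396 / 1361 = -0.29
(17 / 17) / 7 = 1 / 7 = 0.14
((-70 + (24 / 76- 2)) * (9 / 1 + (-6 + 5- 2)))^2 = 66781584 / 361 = 184990.54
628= 628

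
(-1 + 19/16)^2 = 9/256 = 0.04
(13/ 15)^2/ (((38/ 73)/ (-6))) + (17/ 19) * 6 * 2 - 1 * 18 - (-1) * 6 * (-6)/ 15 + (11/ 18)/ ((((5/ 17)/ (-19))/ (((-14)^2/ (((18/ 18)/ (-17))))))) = 562254989/ 4275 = 131521.63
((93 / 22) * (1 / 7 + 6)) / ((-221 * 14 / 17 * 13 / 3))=-11997 / 364364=-0.03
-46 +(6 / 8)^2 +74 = 457 / 16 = 28.56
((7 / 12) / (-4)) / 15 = -7 / 720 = -0.01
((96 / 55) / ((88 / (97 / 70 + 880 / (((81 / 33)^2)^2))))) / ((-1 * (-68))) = 953435377 / 127536982650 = 0.01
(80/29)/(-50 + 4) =-40/667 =-0.06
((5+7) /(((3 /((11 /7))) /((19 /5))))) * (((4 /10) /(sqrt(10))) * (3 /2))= 1254 * sqrt(10) /875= 4.53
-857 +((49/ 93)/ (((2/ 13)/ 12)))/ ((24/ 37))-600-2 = -519179/ 372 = -1395.64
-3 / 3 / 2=-1 / 2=-0.50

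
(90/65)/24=3/52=0.06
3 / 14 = 0.21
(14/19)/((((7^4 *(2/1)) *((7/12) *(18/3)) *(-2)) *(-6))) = 1/273714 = 0.00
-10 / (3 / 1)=-3.33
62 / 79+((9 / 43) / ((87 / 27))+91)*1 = 9048396 / 98513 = 91.85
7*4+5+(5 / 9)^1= 302 / 9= 33.56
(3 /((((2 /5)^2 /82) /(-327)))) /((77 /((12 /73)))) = -6033150 /5621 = -1073.32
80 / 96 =5 / 6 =0.83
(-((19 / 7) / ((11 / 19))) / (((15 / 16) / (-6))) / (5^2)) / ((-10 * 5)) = -5776 / 240625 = -0.02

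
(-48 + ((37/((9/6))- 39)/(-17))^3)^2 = 2246.82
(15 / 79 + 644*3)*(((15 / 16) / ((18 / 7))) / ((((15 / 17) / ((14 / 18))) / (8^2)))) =84767746 / 2133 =39741.09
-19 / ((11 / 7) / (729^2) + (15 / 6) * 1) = -141363306 / 18600457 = -7.60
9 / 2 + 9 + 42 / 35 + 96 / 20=39 / 2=19.50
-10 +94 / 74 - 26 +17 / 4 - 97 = -18867 / 148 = -127.48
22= 22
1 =1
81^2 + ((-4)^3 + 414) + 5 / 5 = 6912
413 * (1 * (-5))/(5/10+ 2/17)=-3343.33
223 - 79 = 144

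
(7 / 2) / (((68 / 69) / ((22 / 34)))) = 5313 / 2312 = 2.30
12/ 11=1.09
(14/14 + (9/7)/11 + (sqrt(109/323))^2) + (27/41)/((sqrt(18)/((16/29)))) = 72 * sqrt(2)/1189 + 36171/24871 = 1.54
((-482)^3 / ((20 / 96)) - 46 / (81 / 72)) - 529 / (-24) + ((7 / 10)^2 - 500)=-967509584563 / 1800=-537505324.76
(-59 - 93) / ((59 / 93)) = -14136 / 59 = -239.59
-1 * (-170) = 170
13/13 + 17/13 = 30/13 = 2.31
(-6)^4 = 1296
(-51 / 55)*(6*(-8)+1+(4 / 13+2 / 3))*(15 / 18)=30515 / 858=35.57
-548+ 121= -427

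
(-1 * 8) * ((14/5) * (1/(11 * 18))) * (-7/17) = 0.05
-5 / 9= -0.56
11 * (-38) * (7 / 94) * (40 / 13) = -58520 / 611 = -95.78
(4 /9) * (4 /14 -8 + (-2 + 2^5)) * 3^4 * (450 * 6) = 15163200 /7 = 2166171.43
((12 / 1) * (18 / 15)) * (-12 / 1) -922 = -5474 / 5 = -1094.80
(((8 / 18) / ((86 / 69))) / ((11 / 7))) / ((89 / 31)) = 9982 / 126291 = 0.08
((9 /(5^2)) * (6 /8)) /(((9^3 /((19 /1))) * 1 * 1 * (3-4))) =-19 /2700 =-0.01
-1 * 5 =-5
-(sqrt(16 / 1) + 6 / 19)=-82 / 19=-4.32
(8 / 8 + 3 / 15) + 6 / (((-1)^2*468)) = 473 / 390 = 1.21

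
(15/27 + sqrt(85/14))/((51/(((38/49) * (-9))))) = -57 * sqrt(1190)/5831 - 190/2499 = -0.41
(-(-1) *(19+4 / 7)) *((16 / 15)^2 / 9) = 2.47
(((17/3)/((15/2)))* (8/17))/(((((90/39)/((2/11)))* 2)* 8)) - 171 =-1269662/7425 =-171.00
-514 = -514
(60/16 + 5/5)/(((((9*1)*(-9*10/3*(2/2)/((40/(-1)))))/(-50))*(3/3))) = -950/27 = -35.19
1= 1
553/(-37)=-553/37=-14.95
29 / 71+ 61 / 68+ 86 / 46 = 352573 / 111044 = 3.18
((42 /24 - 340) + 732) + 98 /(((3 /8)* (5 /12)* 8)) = 9443 /20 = 472.15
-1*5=-5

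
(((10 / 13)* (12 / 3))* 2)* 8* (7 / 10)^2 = 1568 / 65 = 24.12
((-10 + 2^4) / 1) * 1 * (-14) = -84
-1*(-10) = 10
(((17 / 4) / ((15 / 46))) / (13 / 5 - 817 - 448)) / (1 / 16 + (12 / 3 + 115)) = -391 / 4509135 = -0.00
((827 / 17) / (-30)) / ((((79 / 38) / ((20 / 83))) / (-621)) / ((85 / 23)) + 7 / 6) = -2828340 / 2028343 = -1.39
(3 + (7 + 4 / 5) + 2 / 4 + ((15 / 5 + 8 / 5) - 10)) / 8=59 / 80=0.74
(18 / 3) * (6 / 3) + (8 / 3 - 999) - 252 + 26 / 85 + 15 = -311362 / 255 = -1221.03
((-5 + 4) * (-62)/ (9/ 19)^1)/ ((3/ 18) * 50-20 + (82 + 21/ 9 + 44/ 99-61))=1178/ 109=10.81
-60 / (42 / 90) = -900 / 7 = -128.57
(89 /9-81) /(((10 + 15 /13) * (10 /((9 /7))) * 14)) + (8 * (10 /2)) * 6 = 1704784 /7105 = 239.94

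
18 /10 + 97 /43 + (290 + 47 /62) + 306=8008849 /13330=600.81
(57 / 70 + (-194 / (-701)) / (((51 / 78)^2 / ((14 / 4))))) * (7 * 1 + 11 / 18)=5983865861 / 255262140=23.44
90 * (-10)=-900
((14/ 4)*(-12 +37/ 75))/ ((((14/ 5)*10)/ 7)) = -6041/ 600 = -10.07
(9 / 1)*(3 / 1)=27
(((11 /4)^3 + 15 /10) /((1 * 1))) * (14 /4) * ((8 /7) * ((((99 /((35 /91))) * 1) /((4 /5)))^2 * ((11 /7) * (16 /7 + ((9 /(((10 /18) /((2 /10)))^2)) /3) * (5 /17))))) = 34822436.36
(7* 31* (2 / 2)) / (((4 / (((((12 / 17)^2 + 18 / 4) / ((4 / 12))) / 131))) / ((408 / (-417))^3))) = -2046244032 / 351816089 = -5.82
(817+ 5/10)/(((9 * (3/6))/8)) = 4360/3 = 1453.33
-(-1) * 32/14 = 2.29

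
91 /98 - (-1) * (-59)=-813 /14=-58.07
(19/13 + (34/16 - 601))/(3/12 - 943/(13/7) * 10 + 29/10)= 310655/2638762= 0.12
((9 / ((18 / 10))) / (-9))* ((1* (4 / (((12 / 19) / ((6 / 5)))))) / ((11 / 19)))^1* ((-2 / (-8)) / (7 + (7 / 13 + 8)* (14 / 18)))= -247 / 1848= -0.13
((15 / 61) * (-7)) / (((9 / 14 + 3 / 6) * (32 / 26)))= -9555 / 7808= -1.22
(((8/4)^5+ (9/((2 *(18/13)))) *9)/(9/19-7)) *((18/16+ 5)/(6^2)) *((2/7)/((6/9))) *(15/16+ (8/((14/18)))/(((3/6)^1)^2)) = -7313005/253952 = -28.80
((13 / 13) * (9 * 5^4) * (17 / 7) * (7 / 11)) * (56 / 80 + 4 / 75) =144075 / 22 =6548.86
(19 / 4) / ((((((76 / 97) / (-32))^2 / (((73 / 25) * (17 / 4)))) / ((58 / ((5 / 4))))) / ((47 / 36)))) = 127321308376 / 21375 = 5956552.44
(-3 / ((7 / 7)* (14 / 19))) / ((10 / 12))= -171 / 35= -4.89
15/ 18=5/ 6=0.83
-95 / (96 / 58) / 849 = -2755 / 40752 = -0.07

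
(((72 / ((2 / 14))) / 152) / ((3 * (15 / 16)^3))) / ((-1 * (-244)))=7168 / 1303875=0.01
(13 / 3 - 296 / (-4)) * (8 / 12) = 470 / 9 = 52.22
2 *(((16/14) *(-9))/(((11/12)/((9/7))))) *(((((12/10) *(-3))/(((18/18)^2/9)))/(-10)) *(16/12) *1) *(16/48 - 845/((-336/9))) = -2862.80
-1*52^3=-140608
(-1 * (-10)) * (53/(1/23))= 12190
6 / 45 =2 / 15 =0.13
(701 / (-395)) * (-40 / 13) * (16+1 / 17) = 117768 / 1343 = 87.69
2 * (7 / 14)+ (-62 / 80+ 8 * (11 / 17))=3673 / 680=5.40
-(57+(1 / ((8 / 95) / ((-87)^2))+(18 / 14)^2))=-35256687 / 392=-89940.53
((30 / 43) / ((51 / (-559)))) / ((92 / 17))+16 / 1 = 671 / 46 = 14.59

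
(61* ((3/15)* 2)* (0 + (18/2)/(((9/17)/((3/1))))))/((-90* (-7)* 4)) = 1037/2100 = 0.49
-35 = -35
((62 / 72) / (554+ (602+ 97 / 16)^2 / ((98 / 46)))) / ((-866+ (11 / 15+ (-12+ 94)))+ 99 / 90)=-0.00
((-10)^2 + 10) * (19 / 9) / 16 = 1045 / 72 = 14.51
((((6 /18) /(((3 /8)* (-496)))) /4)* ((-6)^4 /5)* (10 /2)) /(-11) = 18 /341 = 0.05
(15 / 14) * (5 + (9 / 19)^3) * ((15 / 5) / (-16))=-98505 / 96026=-1.03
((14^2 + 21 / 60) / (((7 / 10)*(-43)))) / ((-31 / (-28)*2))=-3927 / 1333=-2.95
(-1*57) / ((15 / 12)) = -228 / 5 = -45.60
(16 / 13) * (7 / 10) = 56 / 65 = 0.86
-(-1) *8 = 8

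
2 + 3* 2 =8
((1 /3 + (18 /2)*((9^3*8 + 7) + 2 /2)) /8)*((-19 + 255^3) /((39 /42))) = 4575488392013 /39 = 117320215179.82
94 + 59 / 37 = 3537 / 37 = 95.59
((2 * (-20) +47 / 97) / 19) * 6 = -22998 / 1843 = -12.48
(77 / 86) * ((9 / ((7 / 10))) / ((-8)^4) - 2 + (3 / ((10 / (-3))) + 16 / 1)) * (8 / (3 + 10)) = 10331563 / 1431040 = 7.22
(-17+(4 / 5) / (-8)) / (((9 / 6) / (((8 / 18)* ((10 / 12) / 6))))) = -19 / 27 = -0.70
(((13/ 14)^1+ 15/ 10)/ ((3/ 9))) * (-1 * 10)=-510/ 7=-72.86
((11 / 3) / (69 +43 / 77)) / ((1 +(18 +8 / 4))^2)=121 / 1012284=0.00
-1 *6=-6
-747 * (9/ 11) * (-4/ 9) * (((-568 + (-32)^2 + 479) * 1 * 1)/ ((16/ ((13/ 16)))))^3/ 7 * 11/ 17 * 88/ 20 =173603809439775/ 14680064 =11825821.02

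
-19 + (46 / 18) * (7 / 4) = -523 / 36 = -14.53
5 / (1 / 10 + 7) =50 / 71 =0.70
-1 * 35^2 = -1225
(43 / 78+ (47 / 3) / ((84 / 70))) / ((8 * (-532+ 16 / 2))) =-199 / 61308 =-0.00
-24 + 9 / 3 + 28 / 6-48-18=-247 / 3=-82.33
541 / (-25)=-541 / 25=-21.64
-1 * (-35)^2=-1225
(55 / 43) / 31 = 55 / 1333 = 0.04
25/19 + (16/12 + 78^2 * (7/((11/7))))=16994273/627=27104.10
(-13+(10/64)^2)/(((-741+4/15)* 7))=199305/79643648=0.00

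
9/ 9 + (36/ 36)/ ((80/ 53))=1.66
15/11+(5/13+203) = 29279/143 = 204.75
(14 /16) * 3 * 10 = 105 /4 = 26.25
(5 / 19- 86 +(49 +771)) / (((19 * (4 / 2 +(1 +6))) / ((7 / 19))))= 97657 / 61731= 1.58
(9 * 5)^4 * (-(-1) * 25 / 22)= 102515625 / 22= 4659801.14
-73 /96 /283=-73 /27168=-0.00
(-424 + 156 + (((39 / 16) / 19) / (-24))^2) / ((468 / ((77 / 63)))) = -5812103231 / 8304132096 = -0.70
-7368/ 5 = -1473.60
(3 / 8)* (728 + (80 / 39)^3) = 5462029 / 19773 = 276.24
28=28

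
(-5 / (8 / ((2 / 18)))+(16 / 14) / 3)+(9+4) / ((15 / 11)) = 24809 / 2520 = 9.84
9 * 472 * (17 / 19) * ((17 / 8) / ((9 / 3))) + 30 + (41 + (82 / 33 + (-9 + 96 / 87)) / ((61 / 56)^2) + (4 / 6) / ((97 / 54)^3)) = 170358320216435102 / 61750490484639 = 2758.82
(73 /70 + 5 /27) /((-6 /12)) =-2321 /945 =-2.46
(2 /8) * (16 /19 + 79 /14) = 1725 /1064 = 1.62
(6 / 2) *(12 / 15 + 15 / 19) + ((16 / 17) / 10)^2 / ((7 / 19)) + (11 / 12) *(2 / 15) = 85007617 / 17296650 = 4.91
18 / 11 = 1.64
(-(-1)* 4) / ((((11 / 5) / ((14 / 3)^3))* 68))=13720 / 5049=2.72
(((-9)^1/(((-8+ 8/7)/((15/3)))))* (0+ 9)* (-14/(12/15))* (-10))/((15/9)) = 99225/16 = 6201.56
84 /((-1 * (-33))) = 28 /11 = 2.55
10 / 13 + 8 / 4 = 36 / 13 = 2.77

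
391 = 391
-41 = -41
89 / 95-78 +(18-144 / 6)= -7891 / 95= -83.06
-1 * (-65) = 65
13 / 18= 0.72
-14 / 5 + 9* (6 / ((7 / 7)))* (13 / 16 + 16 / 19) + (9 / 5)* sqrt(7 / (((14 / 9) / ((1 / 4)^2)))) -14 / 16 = 27* sqrt(2) / 40 + 8139 / 95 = 86.63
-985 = -985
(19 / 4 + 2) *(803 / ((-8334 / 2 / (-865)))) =2083785 / 1852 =1125.15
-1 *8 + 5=-3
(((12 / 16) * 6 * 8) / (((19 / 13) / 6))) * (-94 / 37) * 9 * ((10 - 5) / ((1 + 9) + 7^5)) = -11877840 / 11822351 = -1.00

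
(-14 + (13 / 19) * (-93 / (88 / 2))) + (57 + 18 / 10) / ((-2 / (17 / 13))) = -2928509 / 54340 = -53.89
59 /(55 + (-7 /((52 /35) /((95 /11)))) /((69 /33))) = 1.66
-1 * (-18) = 18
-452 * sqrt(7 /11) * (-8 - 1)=4068 * sqrt(77) /11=3245.14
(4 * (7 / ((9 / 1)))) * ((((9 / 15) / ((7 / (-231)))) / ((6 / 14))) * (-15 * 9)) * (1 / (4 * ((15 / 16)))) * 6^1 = 155232 / 5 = 31046.40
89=89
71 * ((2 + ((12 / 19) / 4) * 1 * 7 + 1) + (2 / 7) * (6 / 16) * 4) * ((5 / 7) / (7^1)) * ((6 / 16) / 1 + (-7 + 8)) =2354715 / 52136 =45.16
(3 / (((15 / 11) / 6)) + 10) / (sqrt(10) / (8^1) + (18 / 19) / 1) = 1269504 / 42815-167504 * sqrt(10) / 42815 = 17.28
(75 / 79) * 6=450 / 79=5.70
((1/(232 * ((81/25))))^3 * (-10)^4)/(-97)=-9765625/40231920360096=-0.00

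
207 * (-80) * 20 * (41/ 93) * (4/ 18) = -3017600/ 93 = -32447.31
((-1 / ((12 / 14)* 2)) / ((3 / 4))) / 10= -7 / 90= -0.08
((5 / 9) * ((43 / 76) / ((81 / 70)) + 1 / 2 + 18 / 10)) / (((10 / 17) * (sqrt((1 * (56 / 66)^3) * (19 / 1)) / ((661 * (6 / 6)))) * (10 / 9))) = 2652729827 * sqrt(4389) / 382082400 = 459.96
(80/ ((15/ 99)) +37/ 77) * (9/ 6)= 122079/ 154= 792.72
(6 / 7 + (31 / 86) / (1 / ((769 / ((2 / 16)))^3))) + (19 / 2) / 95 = 252626391434561 / 3010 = 83929033699.19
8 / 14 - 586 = -4098 / 7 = -585.43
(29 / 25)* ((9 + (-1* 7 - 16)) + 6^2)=638 / 25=25.52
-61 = -61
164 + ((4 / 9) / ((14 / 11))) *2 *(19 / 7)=73160 / 441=165.90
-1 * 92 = -92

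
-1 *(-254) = 254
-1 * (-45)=45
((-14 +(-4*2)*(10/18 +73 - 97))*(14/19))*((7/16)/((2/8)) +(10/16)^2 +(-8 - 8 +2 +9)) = -333487/912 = -365.67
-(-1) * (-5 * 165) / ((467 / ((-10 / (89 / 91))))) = 750750 / 41563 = 18.06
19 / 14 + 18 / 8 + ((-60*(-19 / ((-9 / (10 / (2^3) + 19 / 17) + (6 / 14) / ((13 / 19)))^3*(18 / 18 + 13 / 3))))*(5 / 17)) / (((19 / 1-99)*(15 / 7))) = 2695451374312367 / 744887414376000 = 3.62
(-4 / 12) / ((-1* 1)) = 1 / 3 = 0.33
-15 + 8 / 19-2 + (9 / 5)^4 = -72216 / 11875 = -6.08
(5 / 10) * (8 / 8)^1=1 / 2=0.50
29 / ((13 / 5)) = 145 / 13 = 11.15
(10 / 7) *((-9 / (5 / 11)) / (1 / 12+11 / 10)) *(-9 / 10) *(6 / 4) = 16038 / 497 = 32.27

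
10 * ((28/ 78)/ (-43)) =-140/ 1677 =-0.08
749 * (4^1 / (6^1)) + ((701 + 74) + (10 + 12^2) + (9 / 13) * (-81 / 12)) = 222091 / 156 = 1423.66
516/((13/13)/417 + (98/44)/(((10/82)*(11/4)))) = 130179060/1676111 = 77.67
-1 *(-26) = 26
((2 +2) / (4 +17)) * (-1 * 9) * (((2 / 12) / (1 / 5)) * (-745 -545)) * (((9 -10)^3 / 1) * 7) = -12900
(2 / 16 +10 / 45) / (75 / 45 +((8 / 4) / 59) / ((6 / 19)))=1475 / 7536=0.20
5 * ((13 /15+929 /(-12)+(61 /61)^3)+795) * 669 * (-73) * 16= -2810862372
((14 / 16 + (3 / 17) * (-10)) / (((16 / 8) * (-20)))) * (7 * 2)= 847 / 2720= 0.31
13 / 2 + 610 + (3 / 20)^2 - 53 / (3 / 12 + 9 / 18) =655027 / 1200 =545.86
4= 4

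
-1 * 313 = -313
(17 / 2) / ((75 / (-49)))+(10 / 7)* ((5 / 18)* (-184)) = -247493 / 3150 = -78.57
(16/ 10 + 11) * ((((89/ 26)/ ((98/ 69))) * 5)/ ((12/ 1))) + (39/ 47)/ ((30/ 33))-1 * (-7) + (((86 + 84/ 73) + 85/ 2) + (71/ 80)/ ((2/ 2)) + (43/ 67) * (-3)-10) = 14557265699/ 104594035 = 139.18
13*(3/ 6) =13/ 2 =6.50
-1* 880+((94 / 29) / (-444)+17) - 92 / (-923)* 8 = -5123487475 / 5942274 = -862.21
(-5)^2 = 25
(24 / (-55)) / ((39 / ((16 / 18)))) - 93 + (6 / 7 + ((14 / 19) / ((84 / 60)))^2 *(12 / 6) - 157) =-4042525768 / 16261245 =-248.60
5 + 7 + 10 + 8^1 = 30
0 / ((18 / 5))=0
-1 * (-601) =601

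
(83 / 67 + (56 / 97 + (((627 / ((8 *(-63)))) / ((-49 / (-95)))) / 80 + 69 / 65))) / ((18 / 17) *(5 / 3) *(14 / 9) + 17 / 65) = 2693395719559 / 2843905000832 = 0.95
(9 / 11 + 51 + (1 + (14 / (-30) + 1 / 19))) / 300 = 164287 / 940500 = 0.17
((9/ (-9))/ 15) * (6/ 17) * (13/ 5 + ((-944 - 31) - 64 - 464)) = 15004/ 425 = 35.30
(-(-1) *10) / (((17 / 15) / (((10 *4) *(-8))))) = -48000 / 17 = -2823.53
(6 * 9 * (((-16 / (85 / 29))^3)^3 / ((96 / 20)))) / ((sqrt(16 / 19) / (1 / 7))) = -560769457721898241622016 * sqrt(19) / 324263724796484375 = -7538115.46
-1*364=-364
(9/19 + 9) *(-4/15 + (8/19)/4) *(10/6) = -920/361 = -2.55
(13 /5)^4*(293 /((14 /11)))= 92052103 /8750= 10520.24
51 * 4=204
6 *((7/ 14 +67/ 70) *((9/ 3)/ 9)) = 102/ 35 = 2.91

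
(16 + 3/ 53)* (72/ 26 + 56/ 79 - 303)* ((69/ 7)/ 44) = -18062492871/ 16764748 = -1077.41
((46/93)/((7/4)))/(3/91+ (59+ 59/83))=198536/41965785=0.00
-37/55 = -0.67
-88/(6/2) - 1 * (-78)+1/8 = 1171/24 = 48.79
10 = 10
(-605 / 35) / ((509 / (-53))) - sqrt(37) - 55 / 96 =419683 / 342048 - sqrt(37) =-4.86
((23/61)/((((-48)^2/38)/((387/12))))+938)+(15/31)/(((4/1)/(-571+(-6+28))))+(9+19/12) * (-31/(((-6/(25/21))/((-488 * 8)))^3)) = -110745573580189917376057/726280515072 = -152483195242.01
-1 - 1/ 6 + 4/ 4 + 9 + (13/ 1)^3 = 13235/ 6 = 2205.83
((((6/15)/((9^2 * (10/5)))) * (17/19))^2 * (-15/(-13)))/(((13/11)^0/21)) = 2023/17105985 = 0.00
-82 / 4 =-41 / 2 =-20.50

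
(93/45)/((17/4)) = 124/255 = 0.49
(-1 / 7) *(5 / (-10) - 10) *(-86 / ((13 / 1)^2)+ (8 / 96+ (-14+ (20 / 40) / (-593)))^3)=-164195445589550413 / 40597871423616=-4044.43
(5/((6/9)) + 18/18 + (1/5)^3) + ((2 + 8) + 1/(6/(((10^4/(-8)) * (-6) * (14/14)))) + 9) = 319377/250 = 1277.51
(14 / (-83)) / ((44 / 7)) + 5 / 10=432 / 913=0.47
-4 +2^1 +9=7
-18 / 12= -3 / 2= -1.50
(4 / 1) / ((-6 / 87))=-58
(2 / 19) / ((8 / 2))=1 / 38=0.03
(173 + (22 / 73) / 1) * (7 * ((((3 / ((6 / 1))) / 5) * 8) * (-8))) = -2833824 / 365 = -7763.90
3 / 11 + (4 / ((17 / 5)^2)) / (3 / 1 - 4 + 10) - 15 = -420262 / 28611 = -14.69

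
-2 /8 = -1 /4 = -0.25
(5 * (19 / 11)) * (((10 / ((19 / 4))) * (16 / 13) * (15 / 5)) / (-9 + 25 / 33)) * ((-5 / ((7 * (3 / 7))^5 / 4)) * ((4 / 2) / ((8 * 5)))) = 200 / 5967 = 0.03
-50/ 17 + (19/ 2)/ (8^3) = -50877/ 17408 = -2.92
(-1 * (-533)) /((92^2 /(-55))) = -29315 /8464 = -3.46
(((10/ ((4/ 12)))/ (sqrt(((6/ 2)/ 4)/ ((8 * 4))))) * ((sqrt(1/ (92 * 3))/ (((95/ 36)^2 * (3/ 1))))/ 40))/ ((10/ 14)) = 3024 * sqrt(46)/ 1037875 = 0.02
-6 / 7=-0.86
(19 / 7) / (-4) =-19 / 28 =-0.68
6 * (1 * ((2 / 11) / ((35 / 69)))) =828 / 385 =2.15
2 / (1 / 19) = 38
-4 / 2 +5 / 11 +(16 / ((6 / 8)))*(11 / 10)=3617 / 165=21.92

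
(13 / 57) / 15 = 0.02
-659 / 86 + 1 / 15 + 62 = 70181 / 1290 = 54.40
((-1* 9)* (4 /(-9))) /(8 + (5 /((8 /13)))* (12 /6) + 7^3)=16 /1469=0.01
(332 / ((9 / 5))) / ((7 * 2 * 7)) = 830 / 441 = 1.88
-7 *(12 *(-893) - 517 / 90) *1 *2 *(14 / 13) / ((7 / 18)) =27018796 / 65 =415673.78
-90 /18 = -5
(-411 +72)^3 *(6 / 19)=-233749314 / 19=-12302595.47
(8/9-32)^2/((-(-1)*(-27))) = -78400/2187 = -35.85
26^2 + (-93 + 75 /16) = 9403 /16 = 587.69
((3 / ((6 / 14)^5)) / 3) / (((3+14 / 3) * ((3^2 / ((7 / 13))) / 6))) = 235298 / 72657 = 3.24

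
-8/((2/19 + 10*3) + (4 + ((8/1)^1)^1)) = -0.19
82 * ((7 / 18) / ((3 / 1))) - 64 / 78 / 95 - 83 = -72.38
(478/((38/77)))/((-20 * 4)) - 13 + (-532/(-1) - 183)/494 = -482159/19760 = -24.40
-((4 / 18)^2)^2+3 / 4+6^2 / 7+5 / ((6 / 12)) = 2919197 / 183708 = 15.89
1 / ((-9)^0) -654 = -653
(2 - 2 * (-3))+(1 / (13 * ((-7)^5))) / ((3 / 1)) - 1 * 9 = -655474 / 655473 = -1.00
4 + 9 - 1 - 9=3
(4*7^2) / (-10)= -98 / 5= -19.60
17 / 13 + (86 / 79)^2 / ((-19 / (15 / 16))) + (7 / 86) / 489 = 161988714437 / 129654752916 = 1.25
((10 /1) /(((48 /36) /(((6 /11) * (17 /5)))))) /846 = 17 /1034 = 0.02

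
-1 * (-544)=544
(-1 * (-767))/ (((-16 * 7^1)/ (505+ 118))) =-68263/ 16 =-4266.44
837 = 837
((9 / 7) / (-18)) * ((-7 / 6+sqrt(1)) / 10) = 1 / 840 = 0.00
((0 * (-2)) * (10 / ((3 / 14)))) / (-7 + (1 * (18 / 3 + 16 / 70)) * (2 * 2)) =0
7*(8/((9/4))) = 24.89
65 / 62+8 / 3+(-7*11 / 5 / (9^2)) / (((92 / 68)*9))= 19228837 / 5197770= 3.70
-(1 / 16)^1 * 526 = -263 / 8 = -32.88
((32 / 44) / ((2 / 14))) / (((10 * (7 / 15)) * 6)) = 0.18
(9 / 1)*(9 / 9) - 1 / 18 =161 / 18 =8.94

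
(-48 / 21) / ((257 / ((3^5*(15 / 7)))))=-58320 / 12593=-4.63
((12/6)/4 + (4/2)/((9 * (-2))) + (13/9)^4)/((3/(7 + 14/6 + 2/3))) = 311125/19683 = 15.81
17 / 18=0.94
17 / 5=3.40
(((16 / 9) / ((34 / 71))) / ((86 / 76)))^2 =465869056 / 43283241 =10.76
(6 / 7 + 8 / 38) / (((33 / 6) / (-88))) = -2272 / 133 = -17.08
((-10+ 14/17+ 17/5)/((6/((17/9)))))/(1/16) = -3928/135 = -29.10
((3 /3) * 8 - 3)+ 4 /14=37 /7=5.29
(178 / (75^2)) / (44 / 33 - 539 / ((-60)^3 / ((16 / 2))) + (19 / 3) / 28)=29904 / 1492615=0.02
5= 5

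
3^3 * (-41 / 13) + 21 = -64.15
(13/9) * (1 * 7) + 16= 235/9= 26.11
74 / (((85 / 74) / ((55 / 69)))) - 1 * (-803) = 1002155 / 1173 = 854.35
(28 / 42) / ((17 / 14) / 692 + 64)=19376 / 1860147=0.01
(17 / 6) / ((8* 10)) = 17 / 480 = 0.04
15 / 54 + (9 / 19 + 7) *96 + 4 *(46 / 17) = 4235935 / 5814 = 728.57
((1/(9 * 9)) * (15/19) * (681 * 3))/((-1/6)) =-119.47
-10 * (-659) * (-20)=-131800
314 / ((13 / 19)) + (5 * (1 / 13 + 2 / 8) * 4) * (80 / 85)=6046 / 13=465.08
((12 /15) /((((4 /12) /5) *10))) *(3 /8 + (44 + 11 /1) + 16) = 1713 /20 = 85.65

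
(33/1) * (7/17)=231/17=13.59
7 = 7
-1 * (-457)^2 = -208849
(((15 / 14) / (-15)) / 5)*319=-319 / 70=-4.56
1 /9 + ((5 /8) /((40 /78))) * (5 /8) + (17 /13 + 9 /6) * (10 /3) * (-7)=-1936097 /29952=-64.64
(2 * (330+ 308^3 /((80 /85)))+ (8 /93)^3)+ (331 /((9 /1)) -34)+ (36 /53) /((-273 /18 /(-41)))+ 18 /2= 240869551081151770 /3879413811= 62089161.61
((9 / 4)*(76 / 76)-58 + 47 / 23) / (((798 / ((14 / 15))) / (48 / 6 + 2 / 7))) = -15921 / 30590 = -0.52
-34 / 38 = -17 / 19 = -0.89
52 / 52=1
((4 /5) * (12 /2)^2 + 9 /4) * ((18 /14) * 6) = 16767 /70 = 239.53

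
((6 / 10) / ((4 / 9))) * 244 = 1647 / 5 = 329.40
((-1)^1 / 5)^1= -1 / 5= -0.20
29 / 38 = 0.76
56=56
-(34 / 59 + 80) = -80.58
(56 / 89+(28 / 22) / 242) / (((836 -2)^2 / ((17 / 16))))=141967 / 146479765696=0.00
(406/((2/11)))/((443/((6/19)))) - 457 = -3833171/8417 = -455.41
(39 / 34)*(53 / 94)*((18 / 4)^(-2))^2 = 2756 / 1747413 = 0.00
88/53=1.66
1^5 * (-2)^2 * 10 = 40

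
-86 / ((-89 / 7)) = 602 / 89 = 6.76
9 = 9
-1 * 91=-91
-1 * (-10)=10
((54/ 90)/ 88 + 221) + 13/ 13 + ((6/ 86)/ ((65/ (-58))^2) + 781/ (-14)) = 18608319607/ 111911800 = 166.28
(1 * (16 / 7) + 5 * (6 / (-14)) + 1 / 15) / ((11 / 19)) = 38 / 105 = 0.36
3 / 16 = 0.19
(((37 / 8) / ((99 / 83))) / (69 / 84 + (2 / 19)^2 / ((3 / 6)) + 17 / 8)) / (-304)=-408443 / 95060592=-0.00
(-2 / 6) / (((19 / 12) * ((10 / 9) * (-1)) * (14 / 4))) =0.05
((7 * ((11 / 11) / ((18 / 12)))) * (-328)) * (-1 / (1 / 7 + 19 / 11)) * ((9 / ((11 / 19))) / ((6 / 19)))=725249 / 18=40291.61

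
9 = 9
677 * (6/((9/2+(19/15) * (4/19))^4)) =3290220000/418161601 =7.87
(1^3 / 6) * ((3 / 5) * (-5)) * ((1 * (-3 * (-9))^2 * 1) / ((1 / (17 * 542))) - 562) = -3358222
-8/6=-4/3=-1.33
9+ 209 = 218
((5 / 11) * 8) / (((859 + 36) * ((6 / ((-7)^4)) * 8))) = 2401 / 11814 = 0.20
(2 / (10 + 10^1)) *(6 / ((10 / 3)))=9 / 50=0.18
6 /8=3 /4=0.75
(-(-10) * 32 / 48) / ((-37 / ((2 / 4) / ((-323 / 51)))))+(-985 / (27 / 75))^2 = 7486304.03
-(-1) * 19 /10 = 1.90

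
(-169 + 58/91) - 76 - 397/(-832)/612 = -870976037/3564288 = -244.36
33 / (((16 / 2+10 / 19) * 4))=209 / 216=0.97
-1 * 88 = -88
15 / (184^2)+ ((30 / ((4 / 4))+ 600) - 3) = 21227727 / 33856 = 627.00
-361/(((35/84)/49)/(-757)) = 160686876/5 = 32137375.20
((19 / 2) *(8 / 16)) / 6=19 / 24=0.79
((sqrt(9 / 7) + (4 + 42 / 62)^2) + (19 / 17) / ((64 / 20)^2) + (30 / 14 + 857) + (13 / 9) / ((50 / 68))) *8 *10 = 240 *sqrt(7) / 7 + 5817014014493 / 82338480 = 70738.29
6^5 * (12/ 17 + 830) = 109812672/ 17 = 6459568.94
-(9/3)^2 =-9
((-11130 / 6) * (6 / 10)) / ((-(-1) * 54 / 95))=-35245 / 18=-1958.06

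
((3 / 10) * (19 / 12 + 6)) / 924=13 / 5280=0.00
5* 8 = 40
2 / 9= 0.22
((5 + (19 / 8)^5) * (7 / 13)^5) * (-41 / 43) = -1819147645693 / 523160748032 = -3.48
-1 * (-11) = 11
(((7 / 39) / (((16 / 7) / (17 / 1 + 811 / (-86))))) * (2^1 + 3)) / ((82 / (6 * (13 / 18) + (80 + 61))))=5794985 / 1100112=5.27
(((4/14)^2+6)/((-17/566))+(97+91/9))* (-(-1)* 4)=-2860000/7497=-381.49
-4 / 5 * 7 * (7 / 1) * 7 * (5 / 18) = -686 / 9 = -76.22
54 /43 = 1.26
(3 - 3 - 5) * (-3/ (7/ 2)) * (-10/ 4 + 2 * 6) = 285/ 7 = 40.71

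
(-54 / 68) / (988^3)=-27 / 32790629248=-0.00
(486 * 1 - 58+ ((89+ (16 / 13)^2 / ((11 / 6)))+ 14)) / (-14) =-988665 / 26026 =-37.99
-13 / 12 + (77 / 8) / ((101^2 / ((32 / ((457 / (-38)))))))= -60744589 / 55942284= -1.09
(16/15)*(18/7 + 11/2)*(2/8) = 226/105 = 2.15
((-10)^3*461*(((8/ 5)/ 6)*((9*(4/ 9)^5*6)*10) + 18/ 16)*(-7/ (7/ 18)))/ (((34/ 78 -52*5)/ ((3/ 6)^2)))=-142424394125/ 4919778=-28949.35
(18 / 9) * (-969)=-1938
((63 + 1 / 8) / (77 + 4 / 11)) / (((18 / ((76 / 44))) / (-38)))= -2.98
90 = 90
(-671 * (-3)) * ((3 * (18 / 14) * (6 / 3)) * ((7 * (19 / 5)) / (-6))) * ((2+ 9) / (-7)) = 3786453 / 35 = 108184.37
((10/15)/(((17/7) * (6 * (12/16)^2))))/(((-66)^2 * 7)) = 4/1499553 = 0.00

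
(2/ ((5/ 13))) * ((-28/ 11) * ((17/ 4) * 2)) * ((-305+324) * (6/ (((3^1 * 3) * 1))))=-235144/ 165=-1425.12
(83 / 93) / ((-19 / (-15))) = 415 / 589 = 0.70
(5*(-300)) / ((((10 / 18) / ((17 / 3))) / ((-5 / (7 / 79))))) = 6043500 / 7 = 863357.14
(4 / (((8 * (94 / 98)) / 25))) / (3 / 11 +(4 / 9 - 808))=-121275 / 7512574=-0.02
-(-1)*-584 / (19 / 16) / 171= -9344 / 3249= -2.88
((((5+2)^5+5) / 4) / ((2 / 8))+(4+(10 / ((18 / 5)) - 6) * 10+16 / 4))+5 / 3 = 16789.44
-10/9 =-1.11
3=3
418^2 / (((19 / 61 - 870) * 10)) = -5329082 / 265255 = -20.09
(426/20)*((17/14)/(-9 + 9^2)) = 1207/3360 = 0.36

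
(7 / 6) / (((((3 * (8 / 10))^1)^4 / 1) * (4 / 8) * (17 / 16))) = 4375 / 66096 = 0.07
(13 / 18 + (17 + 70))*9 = 789.50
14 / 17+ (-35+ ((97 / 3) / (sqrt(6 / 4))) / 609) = -581 / 17+ 97 *sqrt(6) / 5481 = -34.13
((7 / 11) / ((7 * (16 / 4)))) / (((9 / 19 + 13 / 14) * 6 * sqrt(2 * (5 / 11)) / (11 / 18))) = 133 * sqrt(110) / 805680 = 0.00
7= 7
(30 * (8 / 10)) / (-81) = -8 / 27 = -0.30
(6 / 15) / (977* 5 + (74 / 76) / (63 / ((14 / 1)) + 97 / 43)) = 11039 / 134817765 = 0.00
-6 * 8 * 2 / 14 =-48 / 7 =-6.86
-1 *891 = -891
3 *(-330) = -990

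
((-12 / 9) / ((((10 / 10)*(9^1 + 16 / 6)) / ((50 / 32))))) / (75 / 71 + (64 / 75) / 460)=-3061875 / 18144308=-0.17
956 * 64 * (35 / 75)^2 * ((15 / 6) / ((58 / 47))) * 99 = 2672369.43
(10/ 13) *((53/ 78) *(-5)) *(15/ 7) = -6625/ 1183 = -5.60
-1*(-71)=71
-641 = -641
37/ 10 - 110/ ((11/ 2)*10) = 17/ 10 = 1.70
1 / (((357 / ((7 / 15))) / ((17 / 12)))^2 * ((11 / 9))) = 1 / 356400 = 0.00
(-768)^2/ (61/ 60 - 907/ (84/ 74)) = -82575360/ 111721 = -739.12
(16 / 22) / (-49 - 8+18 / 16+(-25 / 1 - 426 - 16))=-64 / 46013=-0.00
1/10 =0.10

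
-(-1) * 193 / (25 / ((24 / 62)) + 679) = 2316 / 8923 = 0.26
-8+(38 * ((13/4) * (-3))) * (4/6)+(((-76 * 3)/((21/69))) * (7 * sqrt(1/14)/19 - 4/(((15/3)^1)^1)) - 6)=11841/35 - 138 * sqrt(14)/7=264.55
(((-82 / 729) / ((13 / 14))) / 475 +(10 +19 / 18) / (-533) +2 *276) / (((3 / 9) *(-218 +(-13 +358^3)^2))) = 203751540139 / 259032944115506033688150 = 0.00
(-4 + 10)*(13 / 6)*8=104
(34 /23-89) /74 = -2013 /1702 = -1.18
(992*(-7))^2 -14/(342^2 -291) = 5625871254514/116673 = 48219136.00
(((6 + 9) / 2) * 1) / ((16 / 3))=45 / 32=1.41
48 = 48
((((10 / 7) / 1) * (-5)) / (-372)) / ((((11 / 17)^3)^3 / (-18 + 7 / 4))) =-192705299307625 / 12280191574728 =-15.69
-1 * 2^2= -4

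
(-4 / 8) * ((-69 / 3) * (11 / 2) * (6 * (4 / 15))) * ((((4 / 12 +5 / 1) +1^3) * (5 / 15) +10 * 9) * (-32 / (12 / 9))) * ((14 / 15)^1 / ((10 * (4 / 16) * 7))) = -13423168 / 1125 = -11931.70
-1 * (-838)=838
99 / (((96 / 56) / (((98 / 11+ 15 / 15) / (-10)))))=-2289 / 40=-57.22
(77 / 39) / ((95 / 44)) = 3388 / 3705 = 0.91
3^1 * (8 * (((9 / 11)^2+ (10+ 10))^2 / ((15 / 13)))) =650520104 / 73205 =8886.28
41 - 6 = 35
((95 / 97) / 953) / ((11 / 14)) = 1330 / 1016851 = 0.00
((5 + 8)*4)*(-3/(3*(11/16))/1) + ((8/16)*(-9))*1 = -1763/22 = -80.14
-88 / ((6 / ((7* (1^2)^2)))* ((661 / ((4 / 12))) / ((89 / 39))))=-27412 / 232011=-0.12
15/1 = 15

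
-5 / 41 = -0.12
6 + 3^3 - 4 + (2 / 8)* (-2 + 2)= 29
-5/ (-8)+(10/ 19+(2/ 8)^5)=1.15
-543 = -543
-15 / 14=-1.07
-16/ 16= -1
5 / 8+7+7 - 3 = 93 / 8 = 11.62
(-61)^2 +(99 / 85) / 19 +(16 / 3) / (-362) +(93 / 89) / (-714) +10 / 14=580952535241 / 156096210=3721.76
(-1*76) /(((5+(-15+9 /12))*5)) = 1.64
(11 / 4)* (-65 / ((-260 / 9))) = 99 / 16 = 6.19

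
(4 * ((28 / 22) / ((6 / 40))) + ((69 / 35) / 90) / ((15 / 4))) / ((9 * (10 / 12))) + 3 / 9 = 6314137 / 1299375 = 4.86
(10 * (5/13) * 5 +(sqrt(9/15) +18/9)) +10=sqrt(15)/5 +406/13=32.01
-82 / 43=-1.91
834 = 834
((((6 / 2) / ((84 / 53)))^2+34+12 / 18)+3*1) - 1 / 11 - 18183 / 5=-465106291 / 129360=-3595.44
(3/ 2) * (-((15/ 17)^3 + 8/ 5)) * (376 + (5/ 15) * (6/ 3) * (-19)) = -6123511/ 4913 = -1246.39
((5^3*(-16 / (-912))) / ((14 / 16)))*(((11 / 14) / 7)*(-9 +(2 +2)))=-1.41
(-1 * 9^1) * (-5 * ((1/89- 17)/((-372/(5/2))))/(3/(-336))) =-1587600/2759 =-575.43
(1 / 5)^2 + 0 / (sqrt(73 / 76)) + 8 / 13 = 213 / 325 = 0.66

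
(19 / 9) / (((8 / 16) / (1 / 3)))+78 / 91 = 428 / 189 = 2.26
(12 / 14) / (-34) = -3 / 119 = -0.03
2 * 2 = 4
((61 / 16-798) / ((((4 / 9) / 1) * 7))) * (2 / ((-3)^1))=38121 / 224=170.18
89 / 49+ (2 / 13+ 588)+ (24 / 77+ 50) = 4486455 / 7007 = 640.28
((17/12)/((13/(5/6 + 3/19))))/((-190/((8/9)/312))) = -1921/1186014960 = -0.00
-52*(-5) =260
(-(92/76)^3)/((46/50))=-1.93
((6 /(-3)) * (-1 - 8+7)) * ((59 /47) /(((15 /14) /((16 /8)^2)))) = 13216 /705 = 18.75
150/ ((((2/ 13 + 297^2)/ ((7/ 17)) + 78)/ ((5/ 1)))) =9750/ 2785903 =0.00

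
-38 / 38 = -1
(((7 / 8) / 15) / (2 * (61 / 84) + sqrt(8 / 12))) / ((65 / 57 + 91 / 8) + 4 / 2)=340746 / 84226775- 78204 * sqrt(6) / 84226775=0.00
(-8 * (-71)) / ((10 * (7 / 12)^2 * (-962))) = -20448 / 117845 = -0.17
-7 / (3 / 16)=-112 / 3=-37.33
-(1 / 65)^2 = -1 / 4225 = -0.00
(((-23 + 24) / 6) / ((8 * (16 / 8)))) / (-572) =-0.00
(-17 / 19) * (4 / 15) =-68 / 285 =-0.24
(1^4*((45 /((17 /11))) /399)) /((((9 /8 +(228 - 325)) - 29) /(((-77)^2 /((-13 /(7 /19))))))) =2608760 /26567073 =0.10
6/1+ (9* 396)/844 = 2157/211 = 10.22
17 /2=8.50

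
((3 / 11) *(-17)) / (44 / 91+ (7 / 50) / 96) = -1310400 / 137071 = -9.56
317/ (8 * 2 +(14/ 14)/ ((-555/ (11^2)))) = 175935/ 8759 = 20.09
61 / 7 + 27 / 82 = 5191 / 574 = 9.04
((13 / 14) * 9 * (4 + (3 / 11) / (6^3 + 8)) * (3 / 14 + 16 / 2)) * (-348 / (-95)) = 1006.18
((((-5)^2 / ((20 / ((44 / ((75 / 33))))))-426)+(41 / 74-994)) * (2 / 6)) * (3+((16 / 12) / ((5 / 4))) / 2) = -27360773 / 16650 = -1643.29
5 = 5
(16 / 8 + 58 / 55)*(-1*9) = -1512 / 55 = -27.49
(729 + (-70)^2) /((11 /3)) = 16887 /11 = 1535.18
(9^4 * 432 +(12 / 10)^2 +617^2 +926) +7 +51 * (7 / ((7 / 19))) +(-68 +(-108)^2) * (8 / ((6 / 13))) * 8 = 361869233 / 75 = 4824923.11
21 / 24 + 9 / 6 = 19 / 8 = 2.38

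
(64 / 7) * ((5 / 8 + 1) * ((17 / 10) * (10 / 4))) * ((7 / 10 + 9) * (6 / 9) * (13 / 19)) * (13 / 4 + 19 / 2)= 4737577 / 1330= 3562.09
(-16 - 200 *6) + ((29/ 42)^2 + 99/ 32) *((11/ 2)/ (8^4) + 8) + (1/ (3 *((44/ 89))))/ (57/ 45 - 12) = -3859116897115/ 3249799168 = -1187.49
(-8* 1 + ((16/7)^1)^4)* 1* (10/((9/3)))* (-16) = -7412480/7203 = -1029.08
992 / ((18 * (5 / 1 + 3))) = 62 / 9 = 6.89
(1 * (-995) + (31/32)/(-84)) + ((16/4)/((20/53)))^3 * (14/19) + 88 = -29.42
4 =4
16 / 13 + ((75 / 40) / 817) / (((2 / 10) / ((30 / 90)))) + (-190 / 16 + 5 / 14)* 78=-533608203 / 594776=-897.16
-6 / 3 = -2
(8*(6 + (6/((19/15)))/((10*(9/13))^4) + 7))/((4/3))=180091561/2308500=78.01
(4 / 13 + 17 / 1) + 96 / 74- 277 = -124288 / 481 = -258.40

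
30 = 30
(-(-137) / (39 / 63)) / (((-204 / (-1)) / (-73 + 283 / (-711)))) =-25023187 / 314262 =-79.63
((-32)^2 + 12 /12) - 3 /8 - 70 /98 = 57339 /56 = 1023.91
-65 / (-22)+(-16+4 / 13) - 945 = -273913 / 286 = -957.74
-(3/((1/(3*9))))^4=-43046721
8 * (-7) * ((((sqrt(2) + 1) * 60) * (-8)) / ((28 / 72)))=69120 + 69120 * sqrt(2)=166870.44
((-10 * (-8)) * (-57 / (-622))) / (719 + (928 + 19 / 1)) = 1140 / 259063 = 0.00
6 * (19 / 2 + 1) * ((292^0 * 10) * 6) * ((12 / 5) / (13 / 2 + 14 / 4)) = 907.20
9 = 9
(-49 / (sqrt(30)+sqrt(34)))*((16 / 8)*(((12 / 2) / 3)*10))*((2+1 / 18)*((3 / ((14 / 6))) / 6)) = -2590 / (3*sqrt(30)+3*sqrt(34)) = -76.35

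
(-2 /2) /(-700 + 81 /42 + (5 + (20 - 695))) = 14 /19153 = 0.00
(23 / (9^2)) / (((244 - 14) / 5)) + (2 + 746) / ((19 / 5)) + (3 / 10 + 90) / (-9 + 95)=6091309 / 30780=197.90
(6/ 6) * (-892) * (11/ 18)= -4906/ 9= -545.11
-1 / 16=-0.06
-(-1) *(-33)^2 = 1089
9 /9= 1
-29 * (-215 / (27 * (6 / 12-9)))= -27.17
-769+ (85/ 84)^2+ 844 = 536425/ 7056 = 76.02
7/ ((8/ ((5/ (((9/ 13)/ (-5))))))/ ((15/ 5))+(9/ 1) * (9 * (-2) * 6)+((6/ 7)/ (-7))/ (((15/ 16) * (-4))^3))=-5016375/ 696610756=-0.01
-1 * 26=-26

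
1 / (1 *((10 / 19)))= 19 / 10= 1.90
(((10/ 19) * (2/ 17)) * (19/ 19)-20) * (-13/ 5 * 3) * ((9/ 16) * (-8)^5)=-925876224/ 323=-2866489.86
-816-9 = -825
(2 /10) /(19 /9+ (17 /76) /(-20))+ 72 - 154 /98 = 14181563 /201089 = 70.52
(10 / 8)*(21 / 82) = 0.32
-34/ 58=-17/ 29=-0.59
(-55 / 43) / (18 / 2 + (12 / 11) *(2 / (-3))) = -605 / 3913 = -0.15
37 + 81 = 118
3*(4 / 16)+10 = 43 / 4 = 10.75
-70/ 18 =-35/ 9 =-3.89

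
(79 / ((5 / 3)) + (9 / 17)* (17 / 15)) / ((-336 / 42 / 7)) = -42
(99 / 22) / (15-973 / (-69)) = 621 / 4016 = 0.15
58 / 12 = 29 / 6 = 4.83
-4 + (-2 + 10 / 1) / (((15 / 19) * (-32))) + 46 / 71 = -15629 / 4260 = -3.67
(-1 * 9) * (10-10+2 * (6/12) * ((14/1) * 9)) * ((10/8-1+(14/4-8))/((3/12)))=19278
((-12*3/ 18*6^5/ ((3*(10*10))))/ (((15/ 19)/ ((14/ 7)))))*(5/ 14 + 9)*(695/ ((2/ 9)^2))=-3026554308/ 175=-17294596.05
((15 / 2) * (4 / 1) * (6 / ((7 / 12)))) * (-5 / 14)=-5400 / 49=-110.20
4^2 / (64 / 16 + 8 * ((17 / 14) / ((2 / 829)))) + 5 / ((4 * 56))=83079 / 3159968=0.03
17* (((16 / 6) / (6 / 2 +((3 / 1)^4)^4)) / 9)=34 / 290565387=0.00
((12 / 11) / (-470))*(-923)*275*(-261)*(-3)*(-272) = -5897305440 / 47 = -125474583.83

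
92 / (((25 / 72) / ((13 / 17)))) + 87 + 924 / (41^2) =207301947 / 714425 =290.17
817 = 817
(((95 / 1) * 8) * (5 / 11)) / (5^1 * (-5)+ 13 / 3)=-5700 / 341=-16.72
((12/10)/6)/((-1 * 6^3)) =-1/1080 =-0.00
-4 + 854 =850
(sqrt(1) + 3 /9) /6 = 2 /9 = 0.22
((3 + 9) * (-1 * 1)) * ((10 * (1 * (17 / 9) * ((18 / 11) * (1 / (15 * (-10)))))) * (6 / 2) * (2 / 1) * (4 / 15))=1088 / 275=3.96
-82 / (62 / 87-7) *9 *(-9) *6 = -3467124 / 547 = -6338.44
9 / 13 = 0.69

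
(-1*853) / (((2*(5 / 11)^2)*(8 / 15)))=-309639 / 80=-3870.49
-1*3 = -3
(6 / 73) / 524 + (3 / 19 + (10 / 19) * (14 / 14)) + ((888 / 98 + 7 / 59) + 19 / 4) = 14.61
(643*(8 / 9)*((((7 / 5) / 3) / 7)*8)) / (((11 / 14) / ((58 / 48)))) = 2088464 / 4455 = 468.79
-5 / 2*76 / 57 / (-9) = 10 / 27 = 0.37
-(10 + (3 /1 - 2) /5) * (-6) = 306 /5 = 61.20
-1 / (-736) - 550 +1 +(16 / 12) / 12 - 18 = -3755063 / 6624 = -566.89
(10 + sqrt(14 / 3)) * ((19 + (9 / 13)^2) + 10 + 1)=1717 * sqrt(42) / 169 + 51510 / 169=370.64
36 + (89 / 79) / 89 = 36.01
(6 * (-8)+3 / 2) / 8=-93 / 16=-5.81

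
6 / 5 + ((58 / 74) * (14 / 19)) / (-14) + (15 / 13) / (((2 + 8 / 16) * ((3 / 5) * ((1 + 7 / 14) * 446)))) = 35458031 / 30569955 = 1.16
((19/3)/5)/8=19/120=0.16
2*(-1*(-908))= 1816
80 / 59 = 1.36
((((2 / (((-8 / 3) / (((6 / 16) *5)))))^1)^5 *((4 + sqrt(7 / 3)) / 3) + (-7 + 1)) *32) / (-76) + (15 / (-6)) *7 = -236810497 / 19922944 + 20503125 *sqrt(21) / 79691776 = -10.71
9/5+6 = 39/5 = 7.80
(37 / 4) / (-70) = -0.13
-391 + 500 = 109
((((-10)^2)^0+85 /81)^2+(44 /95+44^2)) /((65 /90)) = 2419211248 /900315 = 2687.07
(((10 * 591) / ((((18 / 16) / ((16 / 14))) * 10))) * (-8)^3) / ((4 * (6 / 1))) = -806912 / 63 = -12808.13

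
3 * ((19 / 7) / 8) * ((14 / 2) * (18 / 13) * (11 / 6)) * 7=13167 / 104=126.61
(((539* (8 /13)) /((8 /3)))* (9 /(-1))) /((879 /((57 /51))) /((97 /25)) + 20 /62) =-831456549 /150790315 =-5.51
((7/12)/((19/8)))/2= 7/57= 0.12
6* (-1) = -6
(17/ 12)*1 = 17/ 12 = 1.42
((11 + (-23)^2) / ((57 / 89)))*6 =96120 / 19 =5058.95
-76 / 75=-1.01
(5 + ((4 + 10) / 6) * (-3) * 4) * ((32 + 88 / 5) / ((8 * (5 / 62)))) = -44206 / 25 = -1768.24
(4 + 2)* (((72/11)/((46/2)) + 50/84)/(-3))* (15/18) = -1.47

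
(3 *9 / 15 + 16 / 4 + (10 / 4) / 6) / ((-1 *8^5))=-373 / 1966080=-0.00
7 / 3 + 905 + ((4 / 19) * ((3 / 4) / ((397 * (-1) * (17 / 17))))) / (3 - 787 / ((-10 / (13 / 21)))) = 222998549716 / 245773569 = 907.33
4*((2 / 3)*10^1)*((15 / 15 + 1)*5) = 266.67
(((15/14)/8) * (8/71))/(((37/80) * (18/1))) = 100/55167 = 0.00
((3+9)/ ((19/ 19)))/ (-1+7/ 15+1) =180/ 7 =25.71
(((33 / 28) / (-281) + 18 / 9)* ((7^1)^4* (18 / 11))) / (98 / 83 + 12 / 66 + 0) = 4023438363 / 699128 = 5754.94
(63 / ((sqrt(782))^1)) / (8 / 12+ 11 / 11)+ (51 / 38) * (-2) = -51 / 19+ 189 * sqrt(782) / 3910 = -1.33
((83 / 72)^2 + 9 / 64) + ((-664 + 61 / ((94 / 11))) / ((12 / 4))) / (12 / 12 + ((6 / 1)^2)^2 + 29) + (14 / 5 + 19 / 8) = 872227531 / 134615520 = 6.48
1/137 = 0.01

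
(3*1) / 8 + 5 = 43 / 8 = 5.38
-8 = -8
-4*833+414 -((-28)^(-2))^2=-2918.00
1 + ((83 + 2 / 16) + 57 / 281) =189569 / 2248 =84.33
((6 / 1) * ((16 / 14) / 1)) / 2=24 / 7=3.43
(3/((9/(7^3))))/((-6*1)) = -343/18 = -19.06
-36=-36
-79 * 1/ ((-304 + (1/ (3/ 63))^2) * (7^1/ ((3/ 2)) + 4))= -237/ 3562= -0.07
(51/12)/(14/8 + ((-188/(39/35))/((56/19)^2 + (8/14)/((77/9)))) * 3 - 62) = -18821465/522887909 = -0.04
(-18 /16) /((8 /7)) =-63 /64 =-0.98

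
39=39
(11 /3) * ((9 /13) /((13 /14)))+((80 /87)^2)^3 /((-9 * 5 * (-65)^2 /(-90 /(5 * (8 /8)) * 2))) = 15411053344166 /5637140613117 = 2.73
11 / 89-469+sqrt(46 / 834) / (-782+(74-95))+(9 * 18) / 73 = -466.66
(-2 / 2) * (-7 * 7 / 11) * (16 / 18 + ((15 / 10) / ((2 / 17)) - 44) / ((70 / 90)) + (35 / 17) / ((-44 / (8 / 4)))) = -12991279 / 74052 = -175.43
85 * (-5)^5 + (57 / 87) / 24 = -184874981 / 696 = -265624.97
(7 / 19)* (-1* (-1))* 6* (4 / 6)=1.47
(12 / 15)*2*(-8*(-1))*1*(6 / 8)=48 / 5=9.60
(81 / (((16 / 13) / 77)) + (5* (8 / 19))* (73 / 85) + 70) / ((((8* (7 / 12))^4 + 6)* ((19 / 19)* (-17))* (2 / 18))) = -19362434643 / 3417774112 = -5.67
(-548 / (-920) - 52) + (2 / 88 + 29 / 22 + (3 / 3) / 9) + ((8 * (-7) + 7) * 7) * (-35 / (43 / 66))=35984890553 / 1958220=18376.33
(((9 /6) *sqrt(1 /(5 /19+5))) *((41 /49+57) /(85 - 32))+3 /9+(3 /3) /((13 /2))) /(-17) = -4251 *sqrt(19) /441490 - 19 /663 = -0.07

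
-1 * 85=-85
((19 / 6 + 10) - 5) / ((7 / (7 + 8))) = 35 / 2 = 17.50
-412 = -412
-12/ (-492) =0.02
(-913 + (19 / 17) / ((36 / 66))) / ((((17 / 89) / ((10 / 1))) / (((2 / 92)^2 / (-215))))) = 8269613 / 78886596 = 0.10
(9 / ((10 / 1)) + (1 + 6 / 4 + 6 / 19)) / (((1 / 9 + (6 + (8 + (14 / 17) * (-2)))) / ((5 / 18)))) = 6001 / 72466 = 0.08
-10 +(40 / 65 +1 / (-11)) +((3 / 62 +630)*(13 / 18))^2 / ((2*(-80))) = -4127430490847 / 3166225920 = -1303.58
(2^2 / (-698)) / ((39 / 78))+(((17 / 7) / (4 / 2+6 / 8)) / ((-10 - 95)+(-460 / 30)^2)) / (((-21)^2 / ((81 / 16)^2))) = -1092128435 / 98684535488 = -0.01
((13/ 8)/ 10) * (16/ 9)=13/ 45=0.29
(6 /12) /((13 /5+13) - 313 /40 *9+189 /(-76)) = -380 /43557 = -0.01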